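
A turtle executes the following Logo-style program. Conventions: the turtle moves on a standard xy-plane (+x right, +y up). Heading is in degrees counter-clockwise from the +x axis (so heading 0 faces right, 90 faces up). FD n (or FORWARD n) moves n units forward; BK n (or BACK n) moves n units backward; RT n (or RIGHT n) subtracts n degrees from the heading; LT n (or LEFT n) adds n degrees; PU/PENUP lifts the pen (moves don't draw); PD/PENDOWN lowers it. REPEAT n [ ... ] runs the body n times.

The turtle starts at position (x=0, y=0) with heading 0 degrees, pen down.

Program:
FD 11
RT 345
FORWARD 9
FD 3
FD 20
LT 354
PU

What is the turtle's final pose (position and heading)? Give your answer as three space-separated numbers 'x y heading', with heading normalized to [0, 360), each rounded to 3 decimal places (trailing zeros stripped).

Executing turtle program step by step:
Start: pos=(0,0), heading=0, pen down
FD 11: (0,0) -> (11,0) [heading=0, draw]
RT 345: heading 0 -> 15
FD 9: (11,0) -> (19.693,2.329) [heading=15, draw]
FD 3: (19.693,2.329) -> (22.591,3.106) [heading=15, draw]
FD 20: (22.591,3.106) -> (41.91,8.282) [heading=15, draw]
LT 354: heading 15 -> 9
PU: pen up
Final: pos=(41.91,8.282), heading=9, 4 segment(s) drawn

Answer: 41.91 8.282 9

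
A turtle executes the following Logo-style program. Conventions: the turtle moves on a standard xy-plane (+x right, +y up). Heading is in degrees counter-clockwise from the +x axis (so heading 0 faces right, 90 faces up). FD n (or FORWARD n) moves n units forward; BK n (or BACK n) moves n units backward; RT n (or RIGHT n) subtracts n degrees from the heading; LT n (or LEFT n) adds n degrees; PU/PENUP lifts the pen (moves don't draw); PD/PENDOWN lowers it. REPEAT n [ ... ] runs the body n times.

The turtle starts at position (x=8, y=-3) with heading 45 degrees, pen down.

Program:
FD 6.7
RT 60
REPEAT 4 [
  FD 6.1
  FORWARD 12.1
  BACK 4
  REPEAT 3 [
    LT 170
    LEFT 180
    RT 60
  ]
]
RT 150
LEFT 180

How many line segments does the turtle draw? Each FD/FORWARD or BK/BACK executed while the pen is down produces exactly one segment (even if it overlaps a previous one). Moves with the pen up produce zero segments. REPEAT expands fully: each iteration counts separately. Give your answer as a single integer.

Answer: 13

Derivation:
Executing turtle program step by step:
Start: pos=(8,-3), heading=45, pen down
FD 6.7: (8,-3) -> (12.738,1.738) [heading=45, draw]
RT 60: heading 45 -> 345
REPEAT 4 [
  -- iteration 1/4 --
  FD 6.1: (12.738,1.738) -> (18.63,0.159) [heading=345, draw]
  FD 12.1: (18.63,0.159) -> (30.317,-2.973) [heading=345, draw]
  BK 4: (30.317,-2.973) -> (26.454,-1.938) [heading=345, draw]
  REPEAT 3 [
    -- iteration 1/3 --
    LT 170: heading 345 -> 155
    LT 180: heading 155 -> 335
    RT 60: heading 335 -> 275
    -- iteration 2/3 --
    LT 170: heading 275 -> 85
    LT 180: heading 85 -> 265
    RT 60: heading 265 -> 205
    -- iteration 3/3 --
    LT 170: heading 205 -> 15
    LT 180: heading 15 -> 195
    RT 60: heading 195 -> 135
  ]
  -- iteration 2/4 --
  FD 6.1: (26.454,-1.938) -> (22.14,2.376) [heading=135, draw]
  FD 12.1: (22.14,2.376) -> (13.584,10.932) [heading=135, draw]
  BK 4: (13.584,10.932) -> (16.413,8.103) [heading=135, draw]
  REPEAT 3 [
    -- iteration 1/3 --
    LT 170: heading 135 -> 305
    LT 180: heading 305 -> 125
    RT 60: heading 125 -> 65
    -- iteration 2/3 --
    LT 170: heading 65 -> 235
    LT 180: heading 235 -> 55
    RT 60: heading 55 -> 355
    -- iteration 3/3 --
    LT 170: heading 355 -> 165
    LT 180: heading 165 -> 345
    RT 60: heading 345 -> 285
  ]
  -- iteration 3/4 --
  FD 6.1: (16.413,8.103) -> (17.992,2.211) [heading=285, draw]
  FD 12.1: (17.992,2.211) -> (21.123,-9.477) [heading=285, draw]
  BK 4: (21.123,-9.477) -> (20.088,-5.613) [heading=285, draw]
  REPEAT 3 [
    -- iteration 1/3 --
    LT 170: heading 285 -> 95
    LT 180: heading 95 -> 275
    RT 60: heading 275 -> 215
    -- iteration 2/3 --
    LT 170: heading 215 -> 25
    LT 180: heading 25 -> 205
    RT 60: heading 205 -> 145
    -- iteration 3/3 --
    LT 170: heading 145 -> 315
    LT 180: heading 315 -> 135
    RT 60: heading 135 -> 75
  ]
  -- iteration 4/4 --
  FD 6.1: (20.088,-5.613) -> (21.667,0.279) [heading=75, draw]
  FD 12.1: (21.667,0.279) -> (24.799,11.967) [heading=75, draw]
  BK 4: (24.799,11.967) -> (23.763,8.103) [heading=75, draw]
  REPEAT 3 [
    -- iteration 1/3 --
    LT 170: heading 75 -> 245
    LT 180: heading 245 -> 65
    RT 60: heading 65 -> 5
    -- iteration 2/3 --
    LT 170: heading 5 -> 175
    LT 180: heading 175 -> 355
    RT 60: heading 355 -> 295
    -- iteration 3/3 --
    LT 170: heading 295 -> 105
    LT 180: heading 105 -> 285
    RT 60: heading 285 -> 225
  ]
]
RT 150: heading 225 -> 75
LT 180: heading 75 -> 255
Final: pos=(23.763,8.103), heading=255, 13 segment(s) drawn
Segments drawn: 13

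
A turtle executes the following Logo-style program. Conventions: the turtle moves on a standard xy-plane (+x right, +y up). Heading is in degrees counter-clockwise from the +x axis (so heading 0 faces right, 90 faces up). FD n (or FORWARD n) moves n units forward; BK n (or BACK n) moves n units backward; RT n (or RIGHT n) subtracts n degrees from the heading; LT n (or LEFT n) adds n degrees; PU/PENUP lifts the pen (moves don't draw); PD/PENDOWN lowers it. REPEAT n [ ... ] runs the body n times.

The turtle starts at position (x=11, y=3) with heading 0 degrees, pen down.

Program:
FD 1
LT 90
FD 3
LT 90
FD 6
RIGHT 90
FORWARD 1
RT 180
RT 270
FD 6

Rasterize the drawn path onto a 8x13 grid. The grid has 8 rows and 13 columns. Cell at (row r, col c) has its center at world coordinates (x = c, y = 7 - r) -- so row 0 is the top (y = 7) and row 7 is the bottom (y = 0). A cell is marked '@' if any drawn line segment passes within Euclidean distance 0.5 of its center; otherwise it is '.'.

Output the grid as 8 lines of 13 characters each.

Answer: ......@@@@@@@
......@@@@@@@
............@
............@
...........@@
.............
.............
.............

Derivation:
Segment 0: (11,3) -> (12,3)
Segment 1: (12,3) -> (12,6)
Segment 2: (12,6) -> (6,6)
Segment 3: (6,6) -> (6,7)
Segment 4: (6,7) -> (12,7)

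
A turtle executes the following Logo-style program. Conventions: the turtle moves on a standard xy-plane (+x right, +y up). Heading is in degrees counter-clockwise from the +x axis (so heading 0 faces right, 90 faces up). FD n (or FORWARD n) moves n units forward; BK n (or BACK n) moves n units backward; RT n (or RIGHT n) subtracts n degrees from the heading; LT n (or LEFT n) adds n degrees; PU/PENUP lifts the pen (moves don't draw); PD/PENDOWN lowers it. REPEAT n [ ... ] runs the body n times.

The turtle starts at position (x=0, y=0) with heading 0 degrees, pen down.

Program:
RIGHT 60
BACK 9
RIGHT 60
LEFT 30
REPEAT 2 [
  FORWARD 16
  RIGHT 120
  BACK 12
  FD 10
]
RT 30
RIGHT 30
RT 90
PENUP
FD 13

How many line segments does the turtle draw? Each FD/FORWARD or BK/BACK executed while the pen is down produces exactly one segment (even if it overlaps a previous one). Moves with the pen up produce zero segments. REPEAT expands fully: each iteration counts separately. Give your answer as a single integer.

Answer: 7

Derivation:
Executing turtle program step by step:
Start: pos=(0,0), heading=0, pen down
RT 60: heading 0 -> 300
BK 9: (0,0) -> (-4.5,7.794) [heading=300, draw]
RT 60: heading 300 -> 240
LT 30: heading 240 -> 270
REPEAT 2 [
  -- iteration 1/2 --
  FD 16: (-4.5,7.794) -> (-4.5,-8.206) [heading=270, draw]
  RT 120: heading 270 -> 150
  BK 12: (-4.5,-8.206) -> (5.892,-14.206) [heading=150, draw]
  FD 10: (5.892,-14.206) -> (-2.768,-9.206) [heading=150, draw]
  -- iteration 2/2 --
  FD 16: (-2.768,-9.206) -> (-16.624,-1.206) [heading=150, draw]
  RT 120: heading 150 -> 30
  BK 12: (-16.624,-1.206) -> (-27.017,-7.206) [heading=30, draw]
  FD 10: (-27.017,-7.206) -> (-18.356,-2.206) [heading=30, draw]
]
RT 30: heading 30 -> 0
RT 30: heading 0 -> 330
RT 90: heading 330 -> 240
PU: pen up
FD 13: (-18.356,-2.206) -> (-24.856,-13.464) [heading=240, move]
Final: pos=(-24.856,-13.464), heading=240, 7 segment(s) drawn
Segments drawn: 7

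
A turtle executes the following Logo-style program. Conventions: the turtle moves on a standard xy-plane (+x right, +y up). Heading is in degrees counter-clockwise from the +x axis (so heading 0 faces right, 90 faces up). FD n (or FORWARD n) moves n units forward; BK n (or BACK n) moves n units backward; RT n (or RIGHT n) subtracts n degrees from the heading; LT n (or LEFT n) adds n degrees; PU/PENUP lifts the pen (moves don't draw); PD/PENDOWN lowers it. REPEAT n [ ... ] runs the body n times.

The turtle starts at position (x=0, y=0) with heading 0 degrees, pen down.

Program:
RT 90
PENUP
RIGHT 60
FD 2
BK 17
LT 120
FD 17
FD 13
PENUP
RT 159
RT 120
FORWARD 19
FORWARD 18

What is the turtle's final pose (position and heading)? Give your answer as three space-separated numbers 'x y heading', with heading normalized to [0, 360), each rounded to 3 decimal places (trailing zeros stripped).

Executing turtle program step by step:
Start: pos=(0,0), heading=0, pen down
RT 90: heading 0 -> 270
PU: pen up
RT 60: heading 270 -> 210
FD 2: (0,0) -> (-1.732,-1) [heading=210, move]
BK 17: (-1.732,-1) -> (12.99,7.5) [heading=210, move]
LT 120: heading 210 -> 330
FD 17: (12.99,7.5) -> (27.713,-1) [heading=330, move]
FD 13: (27.713,-1) -> (38.971,-7.5) [heading=330, move]
PU: pen up
RT 159: heading 330 -> 171
RT 120: heading 171 -> 51
FD 19: (38.971,-7.5) -> (50.928,7.266) [heading=51, move]
FD 18: (50.928,7.266) -> (62.256,21.254) [heading=51, move]
Final: pos=(62.256,21.254), heading=51, 0 segment(s) drawn

Answer: 62.256 21.254 51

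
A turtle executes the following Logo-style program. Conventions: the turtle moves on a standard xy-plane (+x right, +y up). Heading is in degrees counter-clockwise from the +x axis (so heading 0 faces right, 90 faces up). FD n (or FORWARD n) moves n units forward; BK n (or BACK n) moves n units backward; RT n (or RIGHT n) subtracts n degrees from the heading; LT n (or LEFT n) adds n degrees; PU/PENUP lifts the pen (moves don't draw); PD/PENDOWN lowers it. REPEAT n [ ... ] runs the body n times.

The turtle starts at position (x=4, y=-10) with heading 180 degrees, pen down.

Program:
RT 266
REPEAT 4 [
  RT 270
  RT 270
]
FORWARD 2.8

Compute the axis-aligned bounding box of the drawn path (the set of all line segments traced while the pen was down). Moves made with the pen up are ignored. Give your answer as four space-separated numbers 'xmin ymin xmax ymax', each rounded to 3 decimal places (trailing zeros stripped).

Executing turtle program step by step:
Start: pos=(4,-10), heading=180, pen down
RT 266: heading 180 -> 274
REPEAT 4 [
  -- iteration 1/4 --
  RT 270: heading 274 -> 4
  RT 270: heading 4 -> 94
  -- iteration 2/4 --
  RT 270: heading 94 -> 184
  RT 270: heading 184 -> 274
  -- iteration 3/4 --
  RT 270: heading 274 -> 4
  RT 270: heading 4 -> 94
  -- iteration 4/4 --
  RT 270: heading 94 -> 184
  RT 270: heading 184 -> 274
]
FD 2.8: (4,-10) -> (4.195,-12.793) [heading=274, draw]
Final: pos=(4.195,-12.793), heading=274, 1 segment(s) drawn

Segment endpoints: x in {4, 4.195}, y in {-12.793, -10}
xmin=4, ymin=-12.793, xmax=4.195, ymax=-10

Answer: 4 -12.793 4.195 -10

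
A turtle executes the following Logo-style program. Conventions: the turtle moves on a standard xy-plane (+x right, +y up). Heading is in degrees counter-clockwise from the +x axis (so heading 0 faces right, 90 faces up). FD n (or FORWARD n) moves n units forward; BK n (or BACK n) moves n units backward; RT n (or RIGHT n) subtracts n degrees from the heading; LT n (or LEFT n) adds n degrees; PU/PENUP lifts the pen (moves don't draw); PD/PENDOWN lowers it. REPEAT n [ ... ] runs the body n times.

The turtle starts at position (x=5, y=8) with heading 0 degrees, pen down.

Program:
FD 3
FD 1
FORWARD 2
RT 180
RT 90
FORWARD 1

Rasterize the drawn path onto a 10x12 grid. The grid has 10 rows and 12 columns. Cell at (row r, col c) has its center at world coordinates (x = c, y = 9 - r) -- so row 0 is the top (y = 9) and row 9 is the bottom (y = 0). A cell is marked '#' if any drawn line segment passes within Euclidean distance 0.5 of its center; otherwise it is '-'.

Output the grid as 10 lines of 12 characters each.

Answer: -----------#
-----#######
------------
------------
------------
------------
------------
------------
------------
------------

Derivation:
Segment 0: (5,8) -> (8,8)
Segment 1: (8,8) -> (9,8)
Segment 2: (9,8) -> (11,8)
Segment 3: (11,8) -> (11,9)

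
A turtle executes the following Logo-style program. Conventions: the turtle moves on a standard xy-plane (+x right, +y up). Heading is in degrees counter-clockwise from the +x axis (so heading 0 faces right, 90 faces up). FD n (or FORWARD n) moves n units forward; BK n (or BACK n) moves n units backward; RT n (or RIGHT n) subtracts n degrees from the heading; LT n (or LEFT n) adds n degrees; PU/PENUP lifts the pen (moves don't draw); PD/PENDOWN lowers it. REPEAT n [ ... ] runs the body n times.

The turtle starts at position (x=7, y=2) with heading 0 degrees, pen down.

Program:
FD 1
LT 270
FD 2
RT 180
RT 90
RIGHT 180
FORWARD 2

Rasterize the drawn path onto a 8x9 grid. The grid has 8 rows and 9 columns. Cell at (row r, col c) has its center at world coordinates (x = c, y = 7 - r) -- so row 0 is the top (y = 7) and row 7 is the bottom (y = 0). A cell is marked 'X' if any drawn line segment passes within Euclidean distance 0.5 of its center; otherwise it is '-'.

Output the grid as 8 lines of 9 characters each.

Segment 0: (7,2) -> (8,2)
Segment 1: (8,2) -> (8,0)
Segment 2: (8,0) -> (6,-0)

Answer: ---------
---------
---------
---------
---------
-------XX
--------X
------XXX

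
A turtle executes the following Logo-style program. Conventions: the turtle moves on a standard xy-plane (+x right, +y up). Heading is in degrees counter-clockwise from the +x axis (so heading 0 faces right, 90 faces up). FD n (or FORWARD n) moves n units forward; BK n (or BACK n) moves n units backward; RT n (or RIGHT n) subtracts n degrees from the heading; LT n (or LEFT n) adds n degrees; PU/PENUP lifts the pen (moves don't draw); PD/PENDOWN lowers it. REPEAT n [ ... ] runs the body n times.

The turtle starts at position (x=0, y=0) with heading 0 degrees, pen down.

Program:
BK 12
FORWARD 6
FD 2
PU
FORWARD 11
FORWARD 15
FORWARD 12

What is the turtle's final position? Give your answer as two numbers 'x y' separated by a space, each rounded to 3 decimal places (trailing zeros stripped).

Answer: 34 0

Derivation:
Executing turtle program step by step:
Start: pos=(0,0), heading=0, pen down
BK 12: (0,0) -> (-12,0) [heading=0, draw]
FD 6: (-12,0) -> (-6,0) [heading=0, draw]
FD 2: (-6,0) -> (-4,0) [heading=0, draw]
PU: pen up
FD 11: (-4,0) -> (7,0) [heading=0, move]
FD 15: (7,0) -> (22,0) [heading=0, move]
FD 12: (22,0) -> (34,0) [heading=0, move]
Final: pos=(34,0), heading=0, 3 segment(s) drawn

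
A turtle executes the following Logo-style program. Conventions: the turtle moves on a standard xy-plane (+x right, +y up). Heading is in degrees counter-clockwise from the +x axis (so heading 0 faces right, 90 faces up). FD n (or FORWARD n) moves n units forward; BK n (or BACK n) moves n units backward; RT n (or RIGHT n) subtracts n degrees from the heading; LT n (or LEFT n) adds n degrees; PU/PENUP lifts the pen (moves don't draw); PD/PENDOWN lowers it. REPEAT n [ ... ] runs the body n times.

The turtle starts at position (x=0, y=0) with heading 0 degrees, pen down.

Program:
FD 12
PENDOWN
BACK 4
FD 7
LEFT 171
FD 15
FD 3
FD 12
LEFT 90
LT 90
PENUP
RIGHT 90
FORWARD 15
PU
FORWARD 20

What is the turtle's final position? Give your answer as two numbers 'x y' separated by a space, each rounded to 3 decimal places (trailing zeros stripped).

Executing turtle program step by step:
Start: pos=(0,0), heading=0, pen down
FD 12: (0,0) -> (12,0) [heading=0, draw]
PD: pen down
BK 4: (12,0) -> (8,0) [heading=0, draw]
FD 7: (8,0) -> (15,0) [heading=0, draw]
LT 171: heading 0 -> 171
FD 15: (15,0) -> (0.185,2.347) [heading=171, draw]
FD 3: (0.185,2.347) -> (-2.778,2.816) [heading=171, draw]
FD 12: (-2.778,2.816) -> (-14.631,4.693) [heading=171, draw]
LT 90: heading 171 -> 261
LT 90: heading 261 -> 351
PU: pen up
RT 90: heading 351 -> 261
FD 15: (-14.631,4.693) -> (-16.977,-10.122) [heading=261, move]
PU: pen up
FD 20: (-16.977,-10.122) -> (-20.106,-29.876) [heading=261, move]
Final: pos=(-20.106,-29.876), heading=261, 6 segment(s) drawn

Answer: -20.106 -29.876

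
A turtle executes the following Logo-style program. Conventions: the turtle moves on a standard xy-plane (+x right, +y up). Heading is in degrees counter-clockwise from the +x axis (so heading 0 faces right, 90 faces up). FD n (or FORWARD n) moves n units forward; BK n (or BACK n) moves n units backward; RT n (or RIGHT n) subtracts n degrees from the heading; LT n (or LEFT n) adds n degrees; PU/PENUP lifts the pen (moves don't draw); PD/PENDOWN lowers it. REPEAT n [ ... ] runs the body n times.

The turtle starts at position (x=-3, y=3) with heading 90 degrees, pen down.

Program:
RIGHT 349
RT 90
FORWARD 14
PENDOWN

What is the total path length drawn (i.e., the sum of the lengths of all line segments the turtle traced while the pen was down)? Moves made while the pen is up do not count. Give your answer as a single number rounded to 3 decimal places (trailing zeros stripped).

Executing turtle program step by step:
Start: pos=(-3,3), heading=90, pen down
RT 349: heading 90 -> 101
RT 90: heading 101 -> 11
FD 14: (-3,3) -> (10.743,5.671) [heading=11, draw]
PD: pen down
Final: pos=(10.743,5.671), heading=11, 1 segment(s) drawn

Segment lengths:
  seg 1: (-3,3) -> (10.743,5.671), length = 14
Total = 14

Answer: 14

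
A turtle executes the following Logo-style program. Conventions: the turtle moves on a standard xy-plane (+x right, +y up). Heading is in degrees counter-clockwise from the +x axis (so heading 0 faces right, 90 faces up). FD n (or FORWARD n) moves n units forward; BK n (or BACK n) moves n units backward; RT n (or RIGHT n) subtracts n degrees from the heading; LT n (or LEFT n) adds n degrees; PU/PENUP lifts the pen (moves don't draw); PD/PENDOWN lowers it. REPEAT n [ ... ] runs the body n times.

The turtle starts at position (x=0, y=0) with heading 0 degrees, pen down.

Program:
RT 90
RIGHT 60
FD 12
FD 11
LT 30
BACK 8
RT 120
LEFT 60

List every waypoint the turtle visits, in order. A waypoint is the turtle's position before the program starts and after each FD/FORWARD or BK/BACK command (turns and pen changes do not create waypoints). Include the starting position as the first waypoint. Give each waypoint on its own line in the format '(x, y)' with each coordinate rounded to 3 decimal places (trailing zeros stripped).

Executing turtle program step by step:
Start: pos=(0,0), heading=0, pen down
RT 90: heading 0 -> 270
RT 60: heading 270 -> 210
FD 12: (0,0) -> (-10.392,-6) [heading=210, draw]
FD 11: (-10.392,-6) -> (-19.919,-11.5) [heading=210, draw]
LT 30: heading 210 -> 240
BK 8: (-19.919,-11.5) -> (-15.919,-4.572) [heading=240, draw]
RT 120: heading 240 -> 120
LT 60: heading 120 -> 180
Final: pos=(-15.919,-4.572), heading=180, 3 segment(s) drawn
Waypoints (4 total):
(0, 0)
(-10.392, -6)
(-19.919, -11.5)
(-15.919, -4.572)

Answer: (0, 0)
(-10.392, -6)
(-19.919, -11.5)
(-15.919, -4.572)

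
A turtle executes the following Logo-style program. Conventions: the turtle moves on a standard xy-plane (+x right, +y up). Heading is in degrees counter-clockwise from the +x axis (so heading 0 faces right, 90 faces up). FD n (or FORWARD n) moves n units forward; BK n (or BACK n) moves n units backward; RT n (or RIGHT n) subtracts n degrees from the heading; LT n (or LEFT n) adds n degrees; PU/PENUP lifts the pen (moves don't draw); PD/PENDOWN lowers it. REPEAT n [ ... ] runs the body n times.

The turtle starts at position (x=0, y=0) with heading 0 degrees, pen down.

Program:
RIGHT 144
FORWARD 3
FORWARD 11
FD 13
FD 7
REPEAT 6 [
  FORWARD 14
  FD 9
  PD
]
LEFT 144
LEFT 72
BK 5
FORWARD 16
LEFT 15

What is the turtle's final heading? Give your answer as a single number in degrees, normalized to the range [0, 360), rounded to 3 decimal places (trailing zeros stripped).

Executing turtle program step by step:
Start: pos=(0,0), heading=0, pen down
RT 144: heading 0 -> 216
FD 3: (0,0) -> (-2.427,-1.763) [heading=216, draw]
FD 11: (-2.427,-1.763) -> (-11.326,-8.229) [heading=216, draw]
FD 13: (-11.326,-8.229) -> (-21.843,-15.87) [heading=216, draw]
FD 7: (-21.843,-15.87) -> (-27.507,-19.985) [heading=216, draw]
REPEAT 6 [
  -- iteration 1/6 --
  FD 14: (-27.507,-19.985) -> (-38.833,-28.214) [heading=216, draw]
  FD 9: (-38.833,-28.214) -> (-46.114,-33.504) [heading=216, draw]
  PD: pen down
  -- iteration 2/6 --
  FD 14: (-46.114,-33.504) -> (-57.44,-41.733) [heading=216, draw]
  FD 9: (-57.44,-41.733) -> (-64.721,-47.023) [heading=216, draw]
  PD: pen down
  -- iteration 3/6 --
  FD 14: (-64.721,-47.023) -> (-76.048,-55.252) [heading=216, draw]
  FD 9: (-76.048,-55.252) -> (-83.329,-60.542) [heading=216, draw]
  PD: pen down
  -- iteration 4/6 --
  FD 14: (-83.329,-60.542) -> (-94.655,-68.771) [heading=216, draw]
  FD 9: (-94.655,-68.771) -> (-101.936,-74.061) [heading=216, draw]
  PD: pen down
  -- iteration 5/6 --
  FD 14: (-101.936,-74.061) -> (-113.262,-82.29) [heading=216, draw]
  FD 9: (-113.262,-82.29) -> (-120.544,-87.58) [heading=216, draw]
  PD: pen down
  -- iteration 6/6 --
  FD 14: (-120.544,-87.58) -> (-131.87,-95.809) [heading=216, draw]
  FD 9: (-131.87,-95.809) -> (-139.151,-101.099) [heading=216, draw]
  PD: pen down
]
LT 144: heading 216 -> 0
LT 72: heading 0 -> 72
BK 5: (-139.151,-101.099) -> (-140.696,-105.854) [heading=72, draw]
FD 16: (-140.696,-105.854) -> (-135.752,-90.637) [heading=72, draw]
LT 15: heading 72 -> 87
Final: pos=(-135.752,-90.637), heading=87, 18 segment(s) drawn

Answer: 87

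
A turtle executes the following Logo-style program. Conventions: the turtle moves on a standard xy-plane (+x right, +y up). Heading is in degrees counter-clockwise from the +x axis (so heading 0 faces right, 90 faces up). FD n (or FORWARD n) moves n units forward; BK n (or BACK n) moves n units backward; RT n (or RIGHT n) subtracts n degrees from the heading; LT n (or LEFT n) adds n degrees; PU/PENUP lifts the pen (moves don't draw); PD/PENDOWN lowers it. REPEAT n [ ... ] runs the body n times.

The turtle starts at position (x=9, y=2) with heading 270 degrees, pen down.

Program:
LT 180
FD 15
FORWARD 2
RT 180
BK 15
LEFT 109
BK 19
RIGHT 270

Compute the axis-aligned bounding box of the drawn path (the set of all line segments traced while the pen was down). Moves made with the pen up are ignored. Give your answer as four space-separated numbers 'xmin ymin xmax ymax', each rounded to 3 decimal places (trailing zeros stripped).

Executing turtle program step by step:
Start: pos=(9,2), heading=270, pen down
LT 180: heading 270 -> 90
FD 15: (9,2) -> (9,17) [heading=90, draw]
FD 2: (9,17) -> (9,19) [heading=90, draw]
RT 180: heading 90 -> 270
BK 15: (9,19) -> (9,34) [heading=270, draw]
LT 109: heading 270 -> 19
BK 19: (9,34) -> (-8.965,27.814) [heading=19, draw]
RT 270: heading 19 -> 109
Final: pos=(-8.965,27.814), heading=109, 4 segment(s) drawn

Segment endpoints: x in {-8.965, 9, 9, 9}, y in {2, 17, 19, 27.814, 34}
xmin=-8.965, ymin=2, xmax=9, ymax=34

Answer: -8.965 2 9 34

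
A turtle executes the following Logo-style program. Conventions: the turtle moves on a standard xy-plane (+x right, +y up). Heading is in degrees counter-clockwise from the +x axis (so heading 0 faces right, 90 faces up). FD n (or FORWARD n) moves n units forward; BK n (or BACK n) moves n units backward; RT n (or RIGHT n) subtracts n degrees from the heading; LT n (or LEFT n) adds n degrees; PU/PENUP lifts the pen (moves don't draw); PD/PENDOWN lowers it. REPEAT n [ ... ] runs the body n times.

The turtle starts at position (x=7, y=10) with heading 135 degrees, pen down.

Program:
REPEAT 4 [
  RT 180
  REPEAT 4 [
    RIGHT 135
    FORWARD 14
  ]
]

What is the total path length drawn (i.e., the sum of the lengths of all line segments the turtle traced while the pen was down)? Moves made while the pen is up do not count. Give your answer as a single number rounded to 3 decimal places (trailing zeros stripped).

Executing turtle program step by step:
Start: pos=(7,10), heading=135, pen down
REPEAT 4 [
  -- iteration 1/4 --
  RT 180: heading 135 -> 315
  REPEAT 4 [
    -- iteration 1/4 --
    RT 135: heading 315 -> 180
    FD 14: (7,10) -> (-7,10) [heading=180, draw]
    -- iteration 2/4 --
    RT 135: heading 180 -> 45
    FD 14: (-7,10) -> (2.899,19.899) [heading=45, draw]
    -- iteration 3/4 --
    RT 135: heading 45 -> 270
    FD 14: (2.899,19.899) -> (2.899,5.899) [heading=270, draw]
    -- iteration 4/4 --
    RT 135: heading 270 -> 135
    FD 14: (2.899,5.899) -> (-7,15.799) [heading=135, draw]
  ]
  -- iteration 2/4 --
  RT 180: heading 135 -> 315
  REPEAT 4 [
    -- iteration 1/4 --
    RT 135: heading 315 -> 180
    FD 14: (-7,15.799) -> (-21,15.799) [heading=180, draw]
    -- iteration 2/4 --
    RT 135: heading 180 -> 45
    FD 14: (-21,15.799) -> (-11.101,25.698) [heading=45, draw]
    -- iteration 3/4 --
    RT 135: heading 45 -> 270
    FD 14: (-11.101,25.698) -> (-11.101,11.698) [heading=270, draw]
    -- iteration 4/4 --
    RT 135: heading 270 -> 135
    FD 14: (-11.101,11.698) -> (-21,21.598) [heading=135, draw]
  ]
  -- iteration 3/4 --
  RT 180: heading 135 -> 315
  REPEAT 4 [
    -- iteration 1/4 --
    RT 135: heading 315 -> 180
    FD 14: (-21,21.598) -> (-35,21.598) [heading=180, draw]
    -- iteration 2/4 --
    RT 135: heading 180 -> 45
    FD 14: (-35,21.598) -> (-25.101,31.497) [heading=45, draw]
    -- iteration 3/4 --
    RT 135: heading 45 -> 270
    FD 14: (-25.101,31.497) -> (-25.101,17.497) [heading=270, draw]
    -- iteration 4/4 --
    RT 135: heading 270 -> 135
    FD 14: (-25.101,17.497) -> (-35,27.397) [heading=135, draw]
  ]
  -- iteration 4/4 --
  RT 180: heading 135 -> 315
  REPEAT 4 [
    -- iteration 1/4 --
    RT 135: heading 315 -> 180
    FD 14: (-35,27.397) -> (-49,27.397) [heading=180, draw]
    -- iteration 2/4 --
    RT 135: heading 180 -> 45
    FD 14: (-49,27.397) -> (-39.101,37.296) [heading=45, draw]
    -- iteration 3/4 --
    RT 135: heading 45 -> 270
    FD 14: (-39.101,37.296) -> (-39.101,23.296) [heading=270, draw]
    -- iteration 4/4 --
    RT 135: heading 270 -> 135
    FD 14: (-39.101,23.296) -> (-49,33.196) [heading=135, draw]
  ]
]
Final: pos=(-49,33.196), heading=135, 16 segment(s) drawn

Segment lengths:
  seg 1: (7,10) -> (-7,10), length = 14
  seg 2: (-7,10) -> (2.899,19.899), length = 14
  seg 3: (2.899,19.899) -> (2.899,5.899), length = 14
  seg 4: (2.899,5.899) -> (-7,15.799), length = 14
  seg 5: (-7,15.799) -> (-21,15.799), length = 14
  seg 6: (-21,15.799) -> (-11.101,25.698), length = 14
  seg 7: (-11.101,25.698) -> (-11.101,11.698), length = 14
  seg 8: (-11.101,11.698) -> (-21,21.598), length = 14
  seg 9: (-21,21.598) -> (-35,21.598), length = 14
  seg 10: (-35,21.598) -> (-25.101,31.497), length = 14
  seg 11: (-25.101,31.497) -> (-25.101,17.497), length = 14
  seg 12: (-25.101,17.497) -> (-35,27.397), length = 14
  seg 13: (-35,27.397) -> (-49,27.397), length = 14
  seg 14: (-49,27.397) -> (-39.101,37.296), length = 14
  seg 15: (-39.101,37.296) -> (-39.101,23.296), length = 14
  seg 16: (-39.101,23.296) -> (-49,33.196), length = 14
Total = 224

Answer: 224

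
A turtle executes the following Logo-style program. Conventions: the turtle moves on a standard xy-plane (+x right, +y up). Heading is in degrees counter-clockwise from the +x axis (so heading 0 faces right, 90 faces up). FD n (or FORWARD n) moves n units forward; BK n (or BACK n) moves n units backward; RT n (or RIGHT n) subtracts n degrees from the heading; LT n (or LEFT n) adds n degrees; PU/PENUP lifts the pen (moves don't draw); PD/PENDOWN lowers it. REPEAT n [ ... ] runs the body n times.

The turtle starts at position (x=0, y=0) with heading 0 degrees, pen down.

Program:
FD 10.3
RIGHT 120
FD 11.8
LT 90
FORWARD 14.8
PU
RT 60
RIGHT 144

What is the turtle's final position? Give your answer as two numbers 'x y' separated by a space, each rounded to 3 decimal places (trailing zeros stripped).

Answer: 17.217 -17.619

Derivation:
Executing turtle program step by step:
Start: pos=(0,0), heading=0, pen down
FD 10.3: (0,0) -> (10.3,0) [heading=0, draw]
RT 120: heading 0 -> 240
FD 11.8: (10.3,0) -> (4.4,-10.219) [heading=240, draw]
LT 90: heading 240 -> 330
FD 14.8: (4.4,-10.219) -> (17.217,-17.619) [heading=330, draw]
PU: pen up
RT 60: heading 330 -> 270
RT 144: heading 270 -> 126
Final: pos=(17.217,-17.619), heading=126, 3 segment(s) drawn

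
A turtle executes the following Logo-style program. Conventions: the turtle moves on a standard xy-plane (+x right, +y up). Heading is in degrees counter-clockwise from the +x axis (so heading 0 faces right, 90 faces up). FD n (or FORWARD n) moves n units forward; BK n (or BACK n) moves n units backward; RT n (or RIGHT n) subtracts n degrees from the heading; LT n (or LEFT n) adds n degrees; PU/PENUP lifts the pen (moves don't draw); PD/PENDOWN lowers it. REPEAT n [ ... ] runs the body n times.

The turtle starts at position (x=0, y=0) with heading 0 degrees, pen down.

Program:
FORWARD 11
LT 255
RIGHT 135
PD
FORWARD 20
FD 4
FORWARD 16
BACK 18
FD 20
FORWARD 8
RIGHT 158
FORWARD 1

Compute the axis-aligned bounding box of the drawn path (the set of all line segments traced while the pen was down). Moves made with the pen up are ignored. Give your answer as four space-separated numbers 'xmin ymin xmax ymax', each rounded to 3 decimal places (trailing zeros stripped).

Executing turtle program step by step:
Start: pos=(0,0), heading=0, pen down
FD 11: (0,0) -> (11,0) [heading=0, draw]
LT 255: heading 0 -> 255
RT 135: heading 255 -> 120
PD: pen down
FD 20: (11,0) -> (1,17.321) [heading=120, draw]
FD 4: (1,17.321) -> (-1,20.785) [heading=120, draw]
FD 16: (-1,20.785) -> (-9,34.641) [heading=120, draw]
BK 18: (-9,34.641) -> (0,19.053) [heading=120, draw]
FD 20: (0,19.053) -> (-10,36.373) [heading=120, draw]
FD 8: (-10,36.373) -> (-14,43.301) [heading=120, draw]
RT 158: heading 120 -> 322
FD 1: (-14,43.301) -> (-13.212,42.686) [heading=322, draw]
Final: pos=(-13.212,42.686), heading=322, 8 segment(s) drawn

Segment endpoints: x in {-14, -13.212, -10, -9, -1, 0, 0, 1, 11}, y in {0, 17.321, 19.053, 20.785, 34.641, 36.373, 42.686, 43.301}
xmin=-14, ymin=0, xmax=11, ymax=43.301

Answer: -14 0 11 43.301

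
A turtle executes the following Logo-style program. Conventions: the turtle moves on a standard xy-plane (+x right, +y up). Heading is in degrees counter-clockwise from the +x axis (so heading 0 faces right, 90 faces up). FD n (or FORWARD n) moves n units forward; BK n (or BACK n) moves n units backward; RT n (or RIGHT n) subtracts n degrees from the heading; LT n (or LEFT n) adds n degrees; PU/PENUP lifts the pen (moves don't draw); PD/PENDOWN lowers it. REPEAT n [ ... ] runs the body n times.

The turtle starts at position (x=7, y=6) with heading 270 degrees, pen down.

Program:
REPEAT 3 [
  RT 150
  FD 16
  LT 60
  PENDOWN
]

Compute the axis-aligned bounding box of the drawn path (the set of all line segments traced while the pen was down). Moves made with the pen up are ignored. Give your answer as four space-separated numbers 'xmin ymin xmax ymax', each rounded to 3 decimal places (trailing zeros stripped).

Answer: -1 6 20.856 27.856

Derivation:
Executing turtle program step by step:
Start: pos=(7,6), heading=270, pen down
REPEAT 3 [
  -- iteration 1/3 --
  RT 150: heading 270 -> 120
  FD 16: (7,6) -> (-1,19.856) [heading=120, draw]
  LT 60: heading 120 -> 180
  PD: pen down
  -- iteration 2/3 --
  RT 150: heading 180 -> 30
  FD 16: (-1,19.856) -> (12.856,27.856) [heading=30, draw]
  LT 60: heading 30 -> 90
  PD: pen down
  -- iteration 3/3 --
  RT 150: heading 90 -> 300
  FD 16: (12.856,27.856) -> (20.856,14) [heading=300, draw]
  LT 60: heading 300 -> 0
  PD: pen down
]
Final: pos=(20.856,14), heading=0, 3 segment(s) drawn

Segment endpoints: x in {-1, 7, 12.856, 20.856}, y in {6, 14, 19.856, 27.856}
xmin=-1, ymin=6, xmax=20.856, ymax=27.856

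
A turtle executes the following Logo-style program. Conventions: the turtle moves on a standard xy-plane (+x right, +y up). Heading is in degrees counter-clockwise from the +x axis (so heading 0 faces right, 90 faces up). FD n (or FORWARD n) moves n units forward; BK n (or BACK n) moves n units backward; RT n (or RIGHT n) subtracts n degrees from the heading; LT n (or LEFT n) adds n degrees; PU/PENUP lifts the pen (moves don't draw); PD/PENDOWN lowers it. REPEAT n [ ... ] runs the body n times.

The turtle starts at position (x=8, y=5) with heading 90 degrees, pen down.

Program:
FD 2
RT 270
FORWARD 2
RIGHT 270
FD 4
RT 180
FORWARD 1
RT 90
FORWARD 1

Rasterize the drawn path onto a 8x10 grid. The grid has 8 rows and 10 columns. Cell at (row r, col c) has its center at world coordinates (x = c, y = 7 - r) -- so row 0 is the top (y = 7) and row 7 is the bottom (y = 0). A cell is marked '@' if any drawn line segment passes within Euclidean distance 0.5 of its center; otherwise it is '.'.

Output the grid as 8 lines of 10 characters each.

Answer: ......@@@.
......@.@.
......@.@.
......@@..
......@...
..........
..........
..........

Derivation:
Segment 0: (8,5) -> (8,7)
Segment 1: (8,7) -> (6,7)
Segment 2: (6,7) -> (6,3)
Segment 3: (6,3) -> (6,4)
Segment 4: (6,4) -> (7,4)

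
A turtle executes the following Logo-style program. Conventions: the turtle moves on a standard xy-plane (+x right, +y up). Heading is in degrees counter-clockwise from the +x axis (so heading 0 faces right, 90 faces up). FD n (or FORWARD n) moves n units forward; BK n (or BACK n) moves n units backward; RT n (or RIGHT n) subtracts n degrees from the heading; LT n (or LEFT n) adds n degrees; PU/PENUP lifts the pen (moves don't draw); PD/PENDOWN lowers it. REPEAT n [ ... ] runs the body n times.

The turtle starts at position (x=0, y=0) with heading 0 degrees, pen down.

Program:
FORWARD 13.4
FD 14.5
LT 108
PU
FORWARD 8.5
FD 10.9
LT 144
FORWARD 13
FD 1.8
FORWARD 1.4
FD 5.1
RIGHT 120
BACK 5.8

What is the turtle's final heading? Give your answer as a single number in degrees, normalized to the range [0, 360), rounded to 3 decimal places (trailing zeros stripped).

Executing turtle program step by step:
Start: pos=(0,0), heading=0, pen down
FD 13.4: (0,0) -> (13.4,0) [heading=0, draw]
FD 14.5: (13.4,0) -> (27.9,0) [heading=0, draw]
LT 108: heading 0 -> 108
PU: pen up
FD 8.5: (27.9,0) -> (25.273,8.084) [heading=108, move]
FD 10.9: (25.273,8.084) -> (21.905,18.45) [heading=108, move]
LT 144: heading 108 -> 252
FD 13: (21.905,18.45) -> (17.888,6.087) [heading=252, move]
FD 1.8: (17.888,6.087) -> (17.332,4.375) [heading=252, move]
FD 1.4: (17.332,4.375) -> (16.899,3.043) [heading=252, move]
FD 5.1: (16.899,3.043) -> (15.323,-1.807) [heading=252, move]
RT 120: heading 252 -> 132
BK 5.8: (15.323,-1.807) -> (19.204,-6.117) [heading=132, move]
Final: pos=(19.204,-6.117), heading=132, 2 segment(s) drawn

Answer: 132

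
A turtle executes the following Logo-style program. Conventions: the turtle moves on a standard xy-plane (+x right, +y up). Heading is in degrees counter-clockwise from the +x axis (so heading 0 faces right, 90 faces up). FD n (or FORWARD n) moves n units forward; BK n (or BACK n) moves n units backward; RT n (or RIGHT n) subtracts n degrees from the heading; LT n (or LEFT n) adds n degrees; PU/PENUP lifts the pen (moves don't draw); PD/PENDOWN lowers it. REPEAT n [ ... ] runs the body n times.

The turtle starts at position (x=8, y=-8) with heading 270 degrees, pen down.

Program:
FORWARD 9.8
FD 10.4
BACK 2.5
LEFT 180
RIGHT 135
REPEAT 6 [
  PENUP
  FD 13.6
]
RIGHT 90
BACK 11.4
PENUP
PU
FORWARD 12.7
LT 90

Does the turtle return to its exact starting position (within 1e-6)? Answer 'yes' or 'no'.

Executing turtle program step by step:
Start: pos=(8,-8), heading=270, pen down
FD 9.8: (8,-8) -> (8,-17.8) [heading=270, draw]
FD 10.4: (8,-17.8) -> (8,-28.2) [heading=270, draw]
BK 2.5: (8,-28.2) -> (8,-25.7) [heading=270, draw]
LT 180: heading 270 -> 90
RT 135: heading 90 -> 315
REPEAT 6 [
  -- iteration 1/6 --
  PU: pen up
  FD 13.6: (8,-25.7) -> (17.617,-35.317) [heading=315, move]
  -- iteration 2/6 --
  PU: pen up
  FD 13.6: (17.617,-35.317) -> (27.233,-44.933) [heading=315, move]
  -- iteration 3/6 --
  PU: pen up
  FD 13.6: (27.233,-44.933) -> (36.85,-54.55) [heading=315, move]
  -- iteration 4/6 --
  PU: pen up
  FD 13.6: (36.85,-54.55) -> (46.467,-64.167) [heading=315, move]
  -- iteration 5/6 --
  PU: pen up
  FD 13.6: (46.467,-64.167) -> (56.083,-73.783) [heading=315, move]
  -- iteration 6/6 --
  PU: pen up
  FD 13.6: (56.083,-73.783) -> (65.7,-83.4) [heading=315, move]
]
RT 90: heading 315 -> 225
BK 11.4: (65.7,-83.4) -> (73.761,-75.339) [heading=225, move]
PU: pen up
PU: pen up
FD 12.7: (73.761,-75.339) -> (64.781,-84.319) [heading=225, move]
LT 90: heading 225 -> 315
Final: pos=(64.781,-84.319), heading=315, 3 segment(s) drawn

Start position: (8, -8)
Final position: (64.781, -84.319)
Distance = 95.124; >= 1e-6 -> NOT closed

Answer: no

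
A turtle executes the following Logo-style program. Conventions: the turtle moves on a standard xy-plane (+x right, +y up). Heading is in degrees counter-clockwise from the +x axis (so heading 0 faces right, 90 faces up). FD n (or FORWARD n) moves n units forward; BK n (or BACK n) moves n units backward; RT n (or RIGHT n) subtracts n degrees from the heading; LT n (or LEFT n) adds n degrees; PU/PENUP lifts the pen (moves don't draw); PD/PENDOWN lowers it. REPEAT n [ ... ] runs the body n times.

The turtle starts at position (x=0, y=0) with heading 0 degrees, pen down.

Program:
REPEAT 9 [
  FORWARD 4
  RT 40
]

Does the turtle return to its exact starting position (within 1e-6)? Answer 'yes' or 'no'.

Executing turtle program step by step:
Start: pos=(0,0), heading=0, pen down
REPEAT 9 [
  -- iteration 1/9 --
  FD 4: (0,0) -> (4,0) [heading=0, draw]
  RT 40: heading 0 -> 320
  -- iteration 2/9 --
  FD 4: (4,0) -> (7.064,-2.571) [heading=320, draw]
  RT 40: heading 320 -> 280
  -- iteration 3/9 --
  FD 4: (7.064,-2.571) -> (7.759,-6.51) [heading=280, draw]
  RT 40: heading 280 -> 240
  -- iteration 4/9 --
  FD 4: (7.759,-6.51) -> (5.759,-9.974) [heading=240, draw]
  RT 40: heading 240 -> 200
  -- iteration 5/9 --
  FD 4: (5.759,-9.974) -> (2,-11.343) [heading=200, draw]
  RT 40: heading 200 -> 160
  -- iteration 6/9 --
  FD 4: (2,-11.343) -> (-1.759,-9.974) [heading=160, draw]
  RT 40: heading 160 -> 120
  -- iteration 7/9 --
  FD 4: (-1.759,-9.974) -> (-3.759,-6.51) [heading=120, draw]
  RT 40: heading 120 -> 80
  -- iteration 8/9 --
  FD 4: (-3.759,-6.51) -> (-3.064,-2.571) [heading=80, draw]
  RT 40: heading 80 -> 40
  -- iteration 9/9 --
  FD 4: (-3.064,-2.571) -> (0,0) [heading=40, draw]
  RT 40: heading 40 -> 0
]
Final: pos=(0,0), heading=0, 9 segment(s) drawn

Start position: (0, 0)
Final position: (0, 0)
Distance = 0; < 1e-6 -> CLOSED

Answer: yes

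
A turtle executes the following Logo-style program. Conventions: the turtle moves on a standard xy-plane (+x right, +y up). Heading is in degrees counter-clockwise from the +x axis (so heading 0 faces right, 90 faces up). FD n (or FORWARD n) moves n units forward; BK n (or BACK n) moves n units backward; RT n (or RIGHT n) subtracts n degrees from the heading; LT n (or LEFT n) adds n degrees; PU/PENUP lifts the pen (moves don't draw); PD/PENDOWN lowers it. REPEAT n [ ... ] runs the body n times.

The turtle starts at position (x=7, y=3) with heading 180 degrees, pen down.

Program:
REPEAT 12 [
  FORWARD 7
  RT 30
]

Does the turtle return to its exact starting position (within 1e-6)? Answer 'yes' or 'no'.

Answer: yes

Derivation:
Executing turtle program step by step:
Start: pos=(7,3), heading=180, pen down
REPEAT 12 [
  -- iteration 1/12 --
  FD 7: (7,3) -> (0,3) [heading=180, draw]
  RT 30: heading 180 -> 150
  -- iteration 2/12 --
  FD 7: (0,3) -> (-6.062,6.5) [heading=150, draw]
  RT 30: heading 150 -> 120
  -- iteration 3/12 --
  FD 7: (-6.062,6.5) -> (-9.562,12.562) [heading=120, draw]
  RT 30: heading 120 -> 90
  -- iteration 4/12 --
  FD 7: (-9.562,12.562) -> (-9.562,19.562) [heading=90, draw]
  RT 30: heading 90 -> 60
  -- iteration 5/12 --
  FD 7: (-9.562,19.562) -> (-6.062,25.624) [heading=60, draw]
  RT 30: heading 60 -> 30
  -- iteration 6/12 --
  FD 7: (-6.062,25.624) -> (0,29.124) [heading=30, draw]
  RT 30: heading 30 -> 0
  -- iteration 7/12 --
  FD 7: (0,29.124) -> (7,29.124) [heading=0, draw]
  RT 30: heading 0 -> 330
  -- iteration 8/12 --
  FD 7: (7,29.124) -> (13.062,25.624) [heading=330, draw]
  RT 30: heading 330 -> 300
  -- iteration 9/12 --
  FD 7: (13.062,25.624) -> (16.562,19.562) [heading=300, draw]
  RT 30: heading 300 -> 270
  -- iteration 10/12 --
  FD 7: (16.562,19.562) -> (16.562,12.562) [heading=270, draw]
  RT 30: heading 270 -> 240
  -- iteration 11/12 --
  FD 7: (16.562,12.562) -> (13.062,6.5) [heading=240, draw]
  RT 30: heading 240 -> 210
  -- iteration 12/12 --
  FD 7: (13.062,6.5) -> (7,3) [heading=210, draw]
  RT 30: heading 210 -> 180
]
Final: pos=(7,3), heading=180, 12 segment(s) drawn

Start position: (7, 3)
Final position: (7, 3)
Distance = 0; < 1e-6 -> CLOSED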